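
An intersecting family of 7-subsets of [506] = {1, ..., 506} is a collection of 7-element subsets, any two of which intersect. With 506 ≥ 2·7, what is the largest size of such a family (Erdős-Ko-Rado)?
max |F| = C(505, 6) = 22359848185500

Erdős-Ko-Rado (1961): when n ≥ 2k, max |F| = C(n−1, k−1). The bound is attained by the star {A : i ∈ A} for any fixed i ∈ [n]. Here C(506−1, 7−1) = C(505, 6) = 22359848185500.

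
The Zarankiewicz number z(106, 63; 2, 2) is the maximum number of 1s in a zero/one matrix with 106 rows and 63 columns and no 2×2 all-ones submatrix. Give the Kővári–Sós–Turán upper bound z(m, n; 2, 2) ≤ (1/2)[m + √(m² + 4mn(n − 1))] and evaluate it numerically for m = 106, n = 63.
z(106, 63; 2, 2) ≤ (1/2)[106 + √(106² + 4·106·63·62)] = (1/2)[106 + √1667380] = 698.6353

Kővári–Sós–Turán: let r_1, ..., r_106 be the row sums and z = Σ r_i the total number of 1s. Each pair of columns can share at most one row with both entries 1 (else a 2×2 all-ones block appears), so Σ_i C(r_i, 2) ≤ C(63, 2) = 1953. By convexity Σ_i C(r_i, 2) ≥ 106·C(z/106, 2) = z(z − 106)/(2·106), giving z² − 106z − 106·63·62 ≤ 0 and hence z ≤ (1/2)[106 + √(11236 + 4·414036)] = (1/2)[106 + √1667380] ≈ (1/2)(106 + 1291.2707) = 698.6353.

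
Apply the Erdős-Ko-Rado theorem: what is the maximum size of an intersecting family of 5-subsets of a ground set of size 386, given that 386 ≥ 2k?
max |F| = C(385, 4) = 901244960

Erdős-Ko-Rado (1961): when n ≥ 2k, max |F| = C(n−1, k−1). The bound is attained by the star {A : i ∈ A} for any fixed i ∈ [n]. Here C(386−1, 5−1) = C(385, 4) = 901244960.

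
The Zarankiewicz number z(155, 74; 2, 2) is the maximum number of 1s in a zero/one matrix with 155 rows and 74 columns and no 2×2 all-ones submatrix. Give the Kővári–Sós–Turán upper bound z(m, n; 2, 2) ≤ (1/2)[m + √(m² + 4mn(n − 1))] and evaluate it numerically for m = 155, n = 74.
z(155, 74; 2, 2) ≤ (1/2)[155 + √(155² + 4·155·74·73)] = (1/2)[155 + √3373265] = 995.8225

Kővári–Sós–Turán: let r_1, ..., r_155 be the row sums and z = Σ r_i the total number of 1s. Each pair of columns can share at most one row with both entries 1 (else a 2×2 all-ones block appears), so Σ_i C(r_i, 2) ≤ C(74, 2) = 2701. By convexity Σ_i C(r_i, 2) ≥ 155·C(z/155, 2) = z(z − 155)/(2·155), giving z² − 155z − 155·74·73 ≤ 0 and hence z ≤ (1/2)[155 + √(24025 + 4·837310)] = (1/2)[155 + √3373265] ≈ (1/2)(155 + 1836.645) = 995.8225.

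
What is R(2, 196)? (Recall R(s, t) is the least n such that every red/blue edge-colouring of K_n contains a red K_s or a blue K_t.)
R(2, 196) = 196

R(2, k) = k for all k ≥ 2: in a 2-colouring of K_k, either some edge is red (a red K_2) or all edges are blue (a blue K_k). And K_{195} coloured all-blue has no blue K_196, so R(2, 196) > 195. Hence R(2, 196) = 196.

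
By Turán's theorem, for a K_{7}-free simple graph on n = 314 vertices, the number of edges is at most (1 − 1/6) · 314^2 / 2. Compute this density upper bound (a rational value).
Turán density bound = (5/6) · 314^2/2 = 123245/3 ≈ 41081.6667

Turán's theorem: ex(n, K_{r+1}) is achieved by the complete r-partite Turán graph T(n, r) with parts as balanced as possible, and is at most (1 − 1/r) · n^2/2. For r = 6, n = 314: the density bound is (5/6) · 98596/2 = 123245/3 ≈ 41081.6667. The integer-valued extremum is e(T(314, 6)) = 41081, which is strictly less than the density bound 123245/3 since 6 ∤ 314 (the parts of T(314, 6) cannot all be equal).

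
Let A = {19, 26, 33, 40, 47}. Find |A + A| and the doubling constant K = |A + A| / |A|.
K = |A + A| / |A| = 9/5

Enumerate A + A = {a + b : a, b ∈ A}. With |A| = 5, there are |A|^2 = 25 ordered sum pairs; collecting distinct values, A + A = {38, 45, 52, 59, 66, 73, 80, 87, 94}, so |A + A| = 9. Thus K = 9/5. Here |A + A| = 2|A| − 1 = 9, the minimum possible — so K = 9/5 is minimal, which holds iff A is an arithmetic progression.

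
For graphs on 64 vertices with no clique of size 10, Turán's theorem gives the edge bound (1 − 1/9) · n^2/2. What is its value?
Turán density bound = (8/9) · 64^2/2 = 16384/9 ≈ 1820.4444

Turán's theorem: ex(n, K_{r+1}) is achieved by the complete r-partite Turán graph T(n, r) with parts as balanced as possible, and is at most (1 − 1/r) · n^2/2. For r = 9, n = 64: the density bound is (8/9) · 4096/2 = 16384/9 ≈ 1820.4444. The integer-valued extremum is e(T(64, 9)) = 1820, which is strictly less than the density bound 16384/9 since 9 ∤ 64 (the parts of T(64, 9) cannot all be equal).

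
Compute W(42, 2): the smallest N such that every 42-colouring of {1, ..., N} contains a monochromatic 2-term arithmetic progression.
W(42, 2) = 42 + 1 = 43

A 2-term AP is any pair of integers, so a monochromatic 2-AP exists iff some colour is used at least twice. With 42 colours, the colouring i ↦ i on {1, ..., 42} uses each colour once, avoiding any monochromatic pair, so W(42, 2) > 42. For {1, ..., 43}, pigeonhole forces two integers of the same colour, which form a monochromatic 2-AP. Hence W(42, 2) = 43.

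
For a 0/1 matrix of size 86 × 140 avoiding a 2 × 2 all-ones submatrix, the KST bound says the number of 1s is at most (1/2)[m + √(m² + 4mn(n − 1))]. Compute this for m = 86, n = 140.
z(86, 140; 2, 2) ≤ (1/2)[86 + √(86² + 4·86·140·139)] = (1/2)[86 + √6701636] = 1337.3759

Kővári–Sós–Turán: let r_1, ..., r_86 be the row sums and z = Σ r_i the total number of 1s. Each pair of columns can share at most one row with both entries 1 (else a 2×2 all-ones block appears), so Σ_i C(r_i, 2) ≤ C(140, 2) = 9730. By convexity Σ_i C(r_i, 2) ≥ 86·C(z/86, 2) = z(z − 86)/(2·86), giving z² − 86z − 86·140·139 ≤ 0 and hence z ≤ (1/2)[86 + √(7396 + 4·1673560)] = (1/2)[86 + √6701636] ≈ (1/2)(86 + 2588.7518) = 1337.3759.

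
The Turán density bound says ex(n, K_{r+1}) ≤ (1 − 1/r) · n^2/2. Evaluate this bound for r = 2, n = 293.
Turán density bound = (1/2) · 293^2/2 = 85849/4 ≈ 21462.25

Turán's theorem: ex(n, K_{r+1}) is achieved by the complete r-partite Turán graph T(n, r) with parts as balanced as possible, and is at most (1 − 1/r) · n^2/2. For r = 2, n = 293: the density bound is (1/2) · 85849/2 = 85849/4 ≈ 21462.25. The integer-valued extremum is e(T(293, 2)) = 21462, which is strictly less than the density bound 85849/4 since 2 ∤ 293 (the parts of T(293, 2) cannot all be equal).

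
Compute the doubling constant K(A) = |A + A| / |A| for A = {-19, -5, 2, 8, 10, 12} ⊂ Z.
K = |A + A| / |A| = 20/6 = 10/3

Enumerate A + A = {a + b : a, b ∈ A}. With |A| = 6, there are |A|^2 = 36 ordered sum pairs; collecting distinct values, A + A = {-38, -24, -17, -11, -10, -9, -7, -3, 3, 4, 5, 7, 10, 12, 14, 16, 18, 20, 22, 24}, so |A + A| = 20. Thus K = 20/6 = 10/3. For comparison, the minimum possible |A + A| over all 6-element sets is 2·6 − 1 = 11 (so min K = 11/6), attained only by arithmetic progressions.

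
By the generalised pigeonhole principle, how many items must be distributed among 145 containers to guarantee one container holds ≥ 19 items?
n = (19 − 1)·145 + 1 = 2611

By the generalised pigeonhole principle, to guarantee some box contains ≥ r objects we need more than (r − 1) · k objects total. Threshold: n = (r − 1) · k + 1. With r = 19 and k = 145: n = 18 · 145 + 1 = 2610 + 1 = 2611. For n = 2610 = 18 · 145, we can put exactly 18 objects in every box, avoiding 19 in any single one — so 2611 is tight.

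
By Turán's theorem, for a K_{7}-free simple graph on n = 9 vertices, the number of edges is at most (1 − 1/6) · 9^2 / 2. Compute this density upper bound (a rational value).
Turán density bound = (5/6) · 9^2/2 = 135/4 ≈ 33.75

Turán's theorem: ex(n, K_{r+1}) is achieved by the complete r-partite Turán graph T(n, r) with parts as balanced as possible, and is at most (1 − 1/r) · n^2/2. For r = 6, n = 9: the density bound is (5/6) · 81/2 = 135/4 ≈ 33.75. The integer-valued extremum is e(T(9, 6)) = 33, which is strictly less than the density bound 135/4 since 6 ∤ 9 (the parts of T(9, 6) cannot all be equal).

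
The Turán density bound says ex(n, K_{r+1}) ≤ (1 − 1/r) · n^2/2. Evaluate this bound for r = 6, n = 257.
Turán density bound = (5/6) · 257^2/2 = 330245/12 ≈ 27520.4167

Turán's theorem: ex(n, K_{r+1}) is achieved by the complete r-partite Turán graph T(n, r) with parts as balanced as possible, and is at most (1 − 1/r) · n^2/2. For r = 6, n = 257: the density bound is (5/6) · 66049/2 = 330245/12 ≈ 27520.4167. The integer-valued extremum is e(T(257, 6)) = 27520, which is strictly less than the density bound 330245/12 since 6 ∤ 257 (the parts of T(257, 6) cannot all be equal).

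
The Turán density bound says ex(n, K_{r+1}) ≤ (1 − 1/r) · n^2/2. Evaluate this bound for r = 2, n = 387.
Turán density bound = (1/2) · 387^2/2 = 149769/4 ≈ 37442.25

Turán's theorem: ex(n, K_{r+1}) is achieved by the complete r-partite Turán graph T(n, r) with parts as balanced as possible, and is at most (1 − 1/r) · n^2/2. For r = 2, n = 387: the density bound is (1/2) · 149769/2 = 149769/4 ≈ 37442.25. The integer-valued extremum is e(T(387, 2)) = 37442, which is strictly less than the density bound 149769/4 since 2 ∤ 387 (the parts of T(387, 2) cannot all be equal).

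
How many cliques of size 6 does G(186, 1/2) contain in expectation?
E[# K_6] = C(186, 6) · (1/2)^C(6, 2) = 53011617022 / 2^15 = 26505808511/16384 ≈ 1617786.164001

For each 6-subset S of vertices (there are C(186, 6) = 53011617022 such S), let X_S = 1 if S induces a K_6 (all C(6, 2) = 15 edges present). Then P(X_S = 1) = (1/2)^15 = 1/32768. By linearity of expectation, E[# K_6] = C(186, 6) · (1/2)^15 = 53011617022 / 32768 = 26505808511/16384 ≈ 1617786.164001.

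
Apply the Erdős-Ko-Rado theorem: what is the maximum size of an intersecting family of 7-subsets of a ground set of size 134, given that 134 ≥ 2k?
max |F| = C(133, 6) = 6856577728

The Erdős-Ko-Rado theorem states: for n ≥ 2k, an intersecting family of k-subsets of an n-element set has size at most C(n − 1, k − 1), with equality for 'star' families {A ⊆ [n] : |A| = k, i ∈ A} (fix an element i). For n = 134, k = 7: C(133, 6) = 6856577728.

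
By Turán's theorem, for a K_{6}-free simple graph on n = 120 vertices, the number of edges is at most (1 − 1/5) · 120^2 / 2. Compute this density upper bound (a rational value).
Turán density bound = (4/5) · 120^2/2 = 5760

Turán's theorem: ex(n, K_{r+1}) is achieved by the complete r-partite Turán graph T(n, r) with parts as balanced as possible, and is at most (1 − 1/r) · n^2/2. For r = 5, n = 120: the density bound is (4/5) · 14400/2 = 5760. Since 5 ∣ 120, the Turán graph T(120, 5) has parts of equal size 24, and its edge count e(T(120, 5)) = 5760 attains the density bound exactly.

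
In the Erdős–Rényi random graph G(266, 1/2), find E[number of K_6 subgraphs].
E[# K_6] = C(266, 6) · (1/2)^C(6, 2) = 464832503058 / 2^15 = 232416251529/16384 ≈ 14185562.227112

For each 6-subset S of vertices (there are C(266, 6) = 464832503058 such S), let X_S = 1 if S induces a K_6 (all C(6, 2) = 15 edges present). Then P(X_S = 1) = (1/2)^15 = 1/32768. By linearity of expectation, E[# K_6] = C(266, 6) · (1/2)^15 = 464832503058 / 32768 = 232416251529/16384 ≈ 14185562.227112.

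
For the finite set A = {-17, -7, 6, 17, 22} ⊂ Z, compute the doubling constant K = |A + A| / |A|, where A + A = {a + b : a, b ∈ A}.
K = |A + A| / |A| = 15/5 = 3

Enumerate A + A = {a + b : a, b ∈ A}. With |A| = 5, there are |A|^2 = 25 ordered sum pairs; collecting distinct values, A + A = {-34, -24, -14, -11, -1, 0, 5, 10, 12, 15, 23, 28, 34, 39, 44}, so |A + A| = 15. Thus K = 15/5 = 3. For comparison, the minimum possible |A + A| over all 5-element sets is 2·5 − 1 = 9 (so min K = 9/5), attained only by arithmetic progressions.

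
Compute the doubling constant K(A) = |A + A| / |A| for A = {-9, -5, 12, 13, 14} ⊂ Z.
K = |A + A| / |A| = 14/5

Enumerate A + A = {a + b : a, b ∈ A}. With |A| = 5, there are |A|^2 = 25 ordered sum pairs; collecting distinct values, A + A = {-18, -14, -10, 3, 4, 5, 7, 8, 9, 24, 25, 26, 27, 28}, so |A + A| = 14. Thus K = 14/5. For comparison, the minimum possible |A + A| over all 5-element sets is 2·5 − 1 = 9 (so min K = 9/5), attained only by arithmetic progressions.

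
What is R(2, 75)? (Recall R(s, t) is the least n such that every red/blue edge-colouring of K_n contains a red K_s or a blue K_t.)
R(2, 75) = 75

R(2, k) = k for all k ≥ 2: in a 2-colouring of K_k, either some edge is red (a red K_2) or all edges are blue (a blue K_k). And K_{74} coloured all-blue has no blue K_75, so R(2, 75) > 74. Hence R(2, 75) = 75.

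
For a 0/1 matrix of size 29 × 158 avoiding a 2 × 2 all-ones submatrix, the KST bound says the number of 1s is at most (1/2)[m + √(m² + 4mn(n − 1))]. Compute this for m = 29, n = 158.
z(29, 158; 2, 2) ≤ (1/2)[29 + √(29² + 4·29·158·157)] = (1/2)[29 + √2878337] = 862.7831

Kővári–Sós–Turán: let r_1, ..., r_29 be the row sums and z = Σ r_i the total number of 1s. Each pair of columns can share at most one row with both entries 1 (else a 2×2 all-ones block appears), so Σ_i C(r_i, 2) ≤ C(158, 2) = 12403. By convexity Σ_i C(r_i, 2) ≥ 29·C(z/29, 2) = z(z − 29)/(2·29), giving z² − 29z − 29·158·157 ≤ 0 and hence z ≤ (1/2)[29 + √(841 + 4·719374)] = (1/2)[29 + √2878337] ≈ (1/2)(29 + 1696.5662) = 862.7831.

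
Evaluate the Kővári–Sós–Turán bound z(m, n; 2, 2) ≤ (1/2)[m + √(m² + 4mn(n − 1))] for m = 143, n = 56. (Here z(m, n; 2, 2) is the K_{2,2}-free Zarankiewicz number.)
z(143, 56; 2, 2) ≤ (1/2)[143 + √(143² + 4·143·56·55)] = (1/2)[143 + √1782209] = 738.997

Kővári–Sós–Turán: let r_1, ..., r_143 be the row sums and z = Σ r_i the total number of 1s. Each pair of columns can share at most one row with both entries 1 (else a 2×2 all-ones block appears), so Σ_i C(r_i, 2) ≤ C(56, 2) = 1540. By convexity Σ_i C(r_i, 2) ≥ 143·C(z/143, 2) = z(z − 143)/(2·143), giving z² − 143z − 143·56·55 ≤ 0 and hence z ≤ (1/2)[143 + √(20449 + 4·440440)] = (1/2)[143 + √1782209] ≈ (1/2)(143 + 1334.994) = 738.997.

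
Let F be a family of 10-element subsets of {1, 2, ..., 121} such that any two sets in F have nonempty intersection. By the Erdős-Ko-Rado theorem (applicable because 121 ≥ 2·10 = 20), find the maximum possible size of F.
max |F| = C(120, 9) = 10456592670160

Erdős-Ko-Rado (1961): when n ≥ 2k, max |F| = C(n−1, k−1). The bound is attained by the star {A : i ∈ A} for any fixed i ∈ [n]. Here C(121−1, 10−1) = C(120, 9) = 10456592670160.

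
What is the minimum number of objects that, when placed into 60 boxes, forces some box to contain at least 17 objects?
n = (17 − 1)·60 + 1 = 961

By the generalised pigeonhole principle, to guarantee some box contains ≥ r objects we need more than (r − 1) · k objects total. Threshold: n = (r − 1) · k + 1. With r = 17 and k = 60: n = 16 · 60 + 1 = 960 + 1 = 961. For n = 960 = 16 · 60, we can put exactly 16 objects in every box, avoiding 17 in any single one — so 961 is tight.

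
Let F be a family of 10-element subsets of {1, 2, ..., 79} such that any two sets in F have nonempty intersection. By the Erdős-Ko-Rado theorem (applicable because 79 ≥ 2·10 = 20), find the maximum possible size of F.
max |F| = C(78, 9) = 182364632450

The Erdős-Ko-Rado theorem states: for n ≥ 2k, an intersecting family of k-subsets of an n-element set has size at most C(n − 1, k − 1), with equality for 'star' families {A ⊆ [n] : |A| = k, i ∈ A} (fix an element i). For n = 79, k = 10: C(78, 9) = 182364632450.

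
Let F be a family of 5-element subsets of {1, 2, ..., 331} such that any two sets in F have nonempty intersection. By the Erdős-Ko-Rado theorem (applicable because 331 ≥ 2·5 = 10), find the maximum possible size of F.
max |F| = C(330, 4) = 485199330

Erdős-Ko-Rado (1961): when n ≥ 2k, max |F| = C(n−1, k−1). The bound is attained by the star {A : i ∈ A} for any fixed i ∈ [n]. Here C(331−1, 5−1) = C(330, 4) = 485199330.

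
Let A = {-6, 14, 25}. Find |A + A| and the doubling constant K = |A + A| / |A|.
K = |A + A| / |A| = 6/3 = 2

Enumerate A + A = {a + b : a, b ∈ A}. With |A| = 3, there are |A|^2 = 9 ordered sum pairs; collecting distinct values, A + A = {-12, 8, 19, 28, 39, 50}, so |A + A| = 6. Thus K = 6/3 = 2. For comparison, the minimum possible |A + A| over all 3-element sets is 2·3 − 1 = 5 (so min K = 5/3), attained only by arithmetic progressions.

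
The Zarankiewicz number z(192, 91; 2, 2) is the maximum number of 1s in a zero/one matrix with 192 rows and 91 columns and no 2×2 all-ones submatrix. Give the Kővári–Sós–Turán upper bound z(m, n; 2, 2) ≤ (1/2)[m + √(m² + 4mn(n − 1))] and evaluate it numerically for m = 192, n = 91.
z(192, 91; 2, 2) ≤ (1/2)[192 + √(192² + 4·192·91·90)] = (1/2)[192 + √6326784] = 1353.655

Kővári–Sós–Turán: let r_1, ..., r_192 be the row sums and z = Σ r_i the total number of 1s. Each pair of columns can share at most one row with both entries 1 (else a 2×2 all-ones block appears), so Σ_i C(r_i, 2) ≤ C(91, 2) = 4095. By convexity Σ_i C(r_i, 2) ≥ 192·C(z/192, 2) = z(z − 192)/(2·192), giving z² − 192z − 192·91·90 ≤ 0 and hence z ≤ (1/2)[192 + √(36864 + 4·1572480)] = (1/2)[192 + √6326784] ≈ (1/2)(192 + 2515.3099) = 1353.655.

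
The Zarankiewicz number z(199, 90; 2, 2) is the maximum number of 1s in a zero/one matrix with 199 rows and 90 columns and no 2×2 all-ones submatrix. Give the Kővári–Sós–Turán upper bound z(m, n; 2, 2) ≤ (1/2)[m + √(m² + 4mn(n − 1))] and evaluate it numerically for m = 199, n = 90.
z(199, 90; 2, 2) ≤ (1/2)[199 + √(199² + 4·199·90·89)] = (1/2)[199 + √6415561] = 1365.9479

Kővári–Sós–Turán: let r_1, ..., r_199 be the row sums and z = Σ r_i the total number of 1s. Each pair of columns can share at most one row with both entries 1 (else a 2×2 all-ones block appears), so Σ_i C(r_i, 2) ≤ C(90, 2) = 4005. By convexity Σ_i C(r_i, 2) ≥ 199·C(z/199, 2) = z(z − 199)/(2·199), giving z² − 199z − 199·90·89 ≤ 0 and hence z ≤ (1/2)[199 + √(39601 + 4·1593990)] = (1/2)[199 + √6415561] ≈ (1/2)(199 + 2532.8958) = 1365.9479.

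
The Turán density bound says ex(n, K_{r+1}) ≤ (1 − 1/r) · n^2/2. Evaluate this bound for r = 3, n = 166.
Turán density bound = (2/3) · 166^2/2 = 27556/3 ≈ 9185.3333

Turán's theorem: ex(n, K_{r+1}) is achieved by the complete r-partite Turán graph T(n, r) with parts as balanced as possible, and is at most (1 − 1/r) · n^2/2. For r = 3, n = 166: the density bound is (2/3) · 27556/2 = 27556/3 ≈ 9185.3333. The integer-valued extremum is e(T(166, 3)) = 9185, which is strictly less than the density bound 27556/3 since 3 ∤ 166 (the parts of T(166, 3) cannot all be equal).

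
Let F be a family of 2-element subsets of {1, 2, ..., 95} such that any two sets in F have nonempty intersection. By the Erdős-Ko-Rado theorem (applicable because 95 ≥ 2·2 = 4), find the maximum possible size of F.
max |F| = C(94, 1) = 94

Erdős-Ko-Rado (1961): when n ≥ 2k, max |F| = C(n−1, k−1). The bound is attained by the star {A : i ∈ A} for any fixed i ∈ [n]. Here C(95−1, 2−1) = C(94, 1) = 94.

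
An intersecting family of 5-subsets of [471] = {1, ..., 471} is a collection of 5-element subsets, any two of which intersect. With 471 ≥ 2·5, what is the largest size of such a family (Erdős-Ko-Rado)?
max |F| = C(470, 4) = 2007345795

Erdős-Ko-Rado (1961): when n ≥ 2k, max |F| = C(n−1, k−1). The bound is attained by the star {A : i ∈ A} for any fixed i ∈ [n]. Here C(471−1, 5−1) = C(470, 4) = 2007345795.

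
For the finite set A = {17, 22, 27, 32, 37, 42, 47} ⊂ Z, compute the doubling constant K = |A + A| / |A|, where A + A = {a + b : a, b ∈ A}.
K = |A + A| / |A| = 13/7

Enumerate A + A = {a + b : a, b ∈ A}. With |A| = 7, there are |A|^2 = 49 ordered sum pairs; collecting distinct values, A + A = {34, 39, 44, 49, 54, 59, 64, 69, 74, 79, 84, 89, 94}, so |A + A| = 13. Thus K = 13/7. Here |A + A| = 2|A| − 1 = 13, the minimum possible — so K = 13/7 is minimal, which holds iff A is an arithmetic progression.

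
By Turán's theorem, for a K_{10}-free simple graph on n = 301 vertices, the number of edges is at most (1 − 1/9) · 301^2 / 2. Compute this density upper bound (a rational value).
Turán density bound = (8/9) · 301^2/2 = 362404/9 ≈ 40267.1111

Turán's theorem: ex(n, K_{r+1}) is achieved by the complete r-partite Turán graph T(n, r) with parts as balanced as possible, and is at most (1 − 1/r) · n^2/2. For r = 9, n = 301: the density bound is (8/9) · 90601/2 = 362404/9 ≈ 40267.1111. The integer-valued extremum is e(T(301, 9)) = 40266, which is strictly less than the density bound 362404/9 since 9 ∤ 301 (the parts of T(301, 9) cannot all be equal).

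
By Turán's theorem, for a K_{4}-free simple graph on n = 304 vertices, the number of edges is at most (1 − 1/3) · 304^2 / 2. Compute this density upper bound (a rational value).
Turán density bound = (2/3) · 304^2/2 = 92416/3 ≈ 30805.3333

Turán's theorem: ex(n, K_{r+1}) is achieved by the complete r-partite Turán graph T(n, r) with parts as balanced as possible, and is at most (1 − 1/r) · n^2/2. For r = 3, n = 304: the density bound is (2/3) · 92416/2 = 92416/3 ≈ 30805.3333. The integer-valued extremum is e(T(304, 3)) = 30805, which is strictly less than the density bound 92416/3 since 3 ∤ 304 (the parts of T(304, 3) cannot all be equal).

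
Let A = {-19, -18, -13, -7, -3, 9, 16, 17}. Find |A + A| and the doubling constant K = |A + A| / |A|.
K = |A + A| / |A| = 33/8

Enumerate A + A = {a + b : a, b ∈ A}. With |A| = 8, there are |A|^2 = 64 ordered sum pairs; collecting distinct values, A + A = {-38, -37, -36, -32, -31, -26, -25, -22, -21, -20, -16, -14, -10, -9, -6, -4, -3, -2, -1, 2, 3, 4, 6, 9, 10, 13, 14, 18, 25, 26, 32, 33, 34}, so |A + A| = 33. Thus K = 33/8. For comparison, the minimum possible |A + A| over all 8-element sets is 2·8 − 1 = 15 (so min K = 15/8), attained only by arithmetic progressions.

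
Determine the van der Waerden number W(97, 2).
W(97, 2) = 97 + 1 = 98

A 2-term AP is any pair of integers, so a monochromatic 2-AP exists iff some colour is used at least twice. With 97 colours, the colouring i ↦ i on {1, ..., 97} uses each colour once, avoiding any monochromatic pair, so W(97, 2) > 97. For {1, ..., 98}, pigeonhole forces two integers of the same colour, which form a monochromatic 2-AP. Hence W(97, 2) = 98.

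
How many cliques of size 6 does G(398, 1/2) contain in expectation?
E[# K_6] = C(398, 6) · (1/2)^C(6, 2) = 5315230907547 / 2^15 ≈ 162207974.473480

For each 6-subset S of vertices (there are C(398, 6) = 5315230907547 such S), let X_S = 1 if S induces a K_6 (all C(6, 2) = 15 edges present). Then P(X_S = 1) = (1/2)^15 = 1/32768. By linearity of expectation, E[# K_6] = C(398, 6) · (1/2)^15 = 5315230907547 / 32768 ≈ 162207974.473480.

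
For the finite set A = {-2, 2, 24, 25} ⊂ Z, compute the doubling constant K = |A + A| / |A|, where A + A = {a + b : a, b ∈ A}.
K = |A + A| / |A| = 10/4 = 5/2

Enumerate A + A = {a + b : a, b ∈ A}. With |A| = 4, there are |A|^2 = 16 ordered sum pairs; collecting distinct values, A + A = {-4, 0, 4, 22, 23, 26, 27, 48, 49, 50}, so |A + A| = 10. Thus K = 10/4 = 5/2. For comparison, the minimum possible |A + A| over all 4-element sets is 2·4 − 1 = 7 (so min K = 7/4), attained only by arithmetic progressions.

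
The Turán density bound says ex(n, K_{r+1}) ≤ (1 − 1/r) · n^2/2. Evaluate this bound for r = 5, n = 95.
Turán density bound = (4/5) · 95^2/2 = 3610

Turán's theorem: ex(n, K_{r+1}) is achieved by the complete r-partite Turán graph T(n, r) with parts as balanced as possible, and is at most (1 − 1/r) · n^2/2. For r = 5, n = 95: the density bound is (4/5) · 9025/2 = 3610. Since 5 ∣ 95, the Turán graph T(95, 5) has parts of equal size 19, and its edge count e(T(95, 5)) = 3610 attains the density bound exactly.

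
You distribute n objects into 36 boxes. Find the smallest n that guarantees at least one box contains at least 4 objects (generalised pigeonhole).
n = (4 − 1)·36 + 1 = 109

By the generalised pigeonhole principle, to guarantee some box contains ≥ r objects we need more than (r − 1) · k objects total. Threshold: n = (r − 1) · k + 1. With r = 4 and k = 36: n = 3 · 36 + 1 = 108 + 1 = 109. For n = 108 = 3 · 36, we can put exactly 3 objects in every box, avoiding 4 in any single one — so 109 is tight.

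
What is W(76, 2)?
W(76, 2) = 76 + 1 = 77

A 2-term AP is any pair of integers, so a monochromatic 2-AP exists iff some colour is used at least twice. With 76 colours, the colouring i ↦ i on {1, ..., 76} uses each colour once, avoiding any monochromatic pair, so W(76, 2) > 76. For {1, ..., 77}, pigeonhole forces two integers of the same colour, which form a monochromatic 2-AP. Hence W(76, 2) = 77.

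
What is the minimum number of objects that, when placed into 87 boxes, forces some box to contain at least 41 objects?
n = (41 − 1)·87 + 1 = 3481

By the generalised pigeonhole principle, to guarantee some box contains ≥ r objects we need more than (r − 1) · k objects total. Threshold: n = (r − 1) · k + 1. With r = 41 and k = 87: n = 40 · 87 + 1 = 3480 + 1 = 3481. For n = 3480 = 40 · 87, we can put exactly 40 objects in every box, avoiding 41 in any single one — so 3481 is tight.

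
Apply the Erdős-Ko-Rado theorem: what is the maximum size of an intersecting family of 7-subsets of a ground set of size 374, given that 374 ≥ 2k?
max |F| = C(373, 6) = 3592271012232

The Erdős-Ko-Rado theorem states: for n ≥ 2k, an intersecting family of k-subsets of an n-element set has size at most C(n − 1, k − 1), with equality for 'star' families {A ⊆ [n] : |A| = k, i ∈ A} (fix an element i). For n = 374, k = 7: C(373, 6) = 3592271012232.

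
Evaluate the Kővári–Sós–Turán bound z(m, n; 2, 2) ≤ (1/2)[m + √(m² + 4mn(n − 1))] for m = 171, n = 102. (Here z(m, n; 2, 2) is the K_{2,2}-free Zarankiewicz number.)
z(171, 102; 2, 2) ≤ (1/2)[171 + √(171² + 4·171·102·101)] = (1/2)[171 + √7075809] = 1415.5196

Kővári–Sós–Turán: let r_1, ..., r_171 be the row sums and z = Σ r_i the total number of 1s. Each pair of columns can share at most one row with both entries 1 (else a 2×2 all-ones block appears), so Σ_i C(r_i, 2) ≤ C(102, 2) = 5151. By convexity Σ_i C(r_i, 2) ≥ 171·C(z/171, 2) = z(z − 171)/(2·171), giving z² − 171z − 171·102·101 ≤ 0 and hence z ≤ (1/2)[171 + √(29241 + 4·1761642)] = (1/2)[171 + √7075809] ≈ (1/2)(171 + 2660.0393) = 1415.5196.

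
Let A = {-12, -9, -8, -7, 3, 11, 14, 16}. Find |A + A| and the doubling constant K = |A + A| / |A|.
K = |A + A| / |A| = 31/8

Enumerate A + A = {a + b : a, b ∈ A}. With |A| = 8, there are |A|^2 = 64 ordered sum pairs; collecting distinct values, A + A = {-24, -21, -20, -19, -18, -17, -16, -15, -14, -9, -6, -5, -4, -1, 2, 3, 4, 5, 6, 7, 8, 9, 14, 17, 19, 22, 25, 27, 28, 30, 32}, so |A + A| = 31. Thus K = 31/8. For comparison, the minimum possible |A + A| over all 8-element sets is 2·8 − 1 = 15 (so min K = 15/8), attained only by arithmetic progressions.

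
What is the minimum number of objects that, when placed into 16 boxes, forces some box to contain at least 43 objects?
n = (43 − 1)·16 + 1 = 673

By the generalised pigeonhole principle, to guarantee some box contains ≥ r objects we need more than (r − 1) · k objects total. Threshold: n = (r − 1) · k + 1. With r = 43 and k = 16: n = 42 · 16 + 1 = 672 + 1 = 673. For n = 672 = 42 · 16, we can put exactly 42 objects in every box, avoiding 43 in any single one — so 673 is tight.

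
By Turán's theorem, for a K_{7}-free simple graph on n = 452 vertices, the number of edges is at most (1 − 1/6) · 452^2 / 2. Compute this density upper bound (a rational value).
Turán density bound = (5/6) · 452^2/2 = 255380/3 ≈ 85126.6667

Turán's theorem: ex(n, K_{r+1}) is achieved by the complete r-partite Turán graph T(n, r) with parts as balanced as possible, and is at most (1 − 1/r) · n^2/2. For r = 6, n = 452: the density bound is (5/6) · 204304/2 = 255380/3 ≈ 85126.6667. The integer-valued extremum is e(T(452, 6)) = 85126, which is strictly less than the density bound 255380/3 since 6 ∤ 452 (the parts of T(452, 6) cannot all be equal).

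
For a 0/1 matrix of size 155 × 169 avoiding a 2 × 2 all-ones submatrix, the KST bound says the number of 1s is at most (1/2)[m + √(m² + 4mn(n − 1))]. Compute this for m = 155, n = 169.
z(155, 169; 2, 2) ≤ (1/2)[155 + √(155² + 4·155·169·168)] = (1/2)[155 + √17627065] = 2176.7299

Kővári–Sós–Turán: let r_1, ..., r_155 be the row sums and z = Σ r_i the total number of 1s. Each pair of columns can share at most one row with both entries 1 (else a 2×2 all-ones block appears), so Σ_i C(r_i, 2) ≤ C(169, 2) = 14196. By convexity Σ_i C(r_i, 2) ≥ 155·C(z/155, 2) = z(z − 155)/(2·155), giving z² − 155z − 155·169·168 ≤ 0 and hence z ≤ (1/2)[155 + √(24025 + 4·4400760)] = (1/2)[155 + √17627065] ≈ (1/2)(155 + 4198.4598) = 2176.7299.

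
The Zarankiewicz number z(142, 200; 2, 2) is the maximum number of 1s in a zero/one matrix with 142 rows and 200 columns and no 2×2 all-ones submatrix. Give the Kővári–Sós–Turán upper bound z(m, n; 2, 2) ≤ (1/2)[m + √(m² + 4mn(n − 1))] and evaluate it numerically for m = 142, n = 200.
z(142, 200; 2, 2) ≤ (1/2)[142 + √(142² + 4·142·200·199)] = (1/2)[142 + √22626564] = 2449.3694

Kővári–Sós–Turán: let r_1, ..., r_142 be the row sums and z = Σ r_i the total number of 1s. Each pair of columns can share at most one row with both entries 1 (else a 2×2 all-ones block appears), so Σ_i C(r_i, 2) ≤ C(200, 2) = 19900. By convexity Σ_i C(r_i, 2) ≥ 142·C(z/142, 2) = z(z − 142)/(2·142), giving z² − 142z − 142·200·199 ≤ 0 and hence z ≤ (1/2)[142 + √(20164 + 4·5651600)] = (1/2)[142 + √22626564] ≈ (1/2)(142 + 4756.7388) = 2449.3694.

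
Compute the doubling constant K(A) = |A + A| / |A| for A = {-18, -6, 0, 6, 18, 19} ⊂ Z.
K = |A + A| / |A| = 17/6

Enumerate A + A = {a + b : a, b ∈ A}. With |A| = 6, there are |A|^2 = 36 ordered sum pairs; collecting distinct values, A + A = {-36, -24, -18, -12, -6, 0, 1, 6, 12, 13, 18, 19, 24, 25, 36, 37, 38}, so |A + A| = 17. Thus K = 17/6. For comparison, the minimum possible |A + A| over all 6-element sets is 2·6 − 1 = 11 (so min K = 11/6), attained only by arithmetic progressions.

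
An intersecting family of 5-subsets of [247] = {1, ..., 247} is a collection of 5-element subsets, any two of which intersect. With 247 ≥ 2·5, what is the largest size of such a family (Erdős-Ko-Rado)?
max |F| = C(246, 4) = 148897035

Erdős-Ko-Rado (1961): when n ≥ 2k, max |F| = C(n−1, k−1). The bound is attained by the star {A : i ∈ A} for any fixed i ∈ [n]. Here C(247−1, 5−1) = C(246, 4) = 148897035.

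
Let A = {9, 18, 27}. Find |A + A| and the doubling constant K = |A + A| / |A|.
K = |A + A| / |A| = 5/3

Enumerate A + A = {a + b : a, b ∈ A}. With |A| = 3, there are |A|^2 = 9 ordered sum pairs; collecting distinct values, A + A = {18, 27, 36, 45, 54}, so |A + A| = 5. Thus K = 5/3. Here |A + A| = 2|A| − 1 = 5, the minimum possible — so K = 5/3 is minimal, which holds iff A is an arithmetic progression.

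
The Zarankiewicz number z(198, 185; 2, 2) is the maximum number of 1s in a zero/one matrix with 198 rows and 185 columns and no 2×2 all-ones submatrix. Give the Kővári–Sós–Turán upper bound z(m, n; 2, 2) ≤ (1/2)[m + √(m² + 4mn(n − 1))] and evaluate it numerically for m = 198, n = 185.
z(198, 185; 2, 2) ≤ (1/2)[198 + √(198² + 4·198·185·184)] = (1/2)[198 + √26998884] = 2697.0225

Kővári–Sós–Turán: let r_1, ..., r_198 be the row sums and z = Σ r_i the total number of 1s. Each pair of columns can share at most one row with both entries 1 (else a 2×2 all-ones block appears), so Σ_i C(r_i, 2) ≤ C(185, 2) = 17020. By convexity Σ_i C(r_i, 2) ≥ 198·C(z/198, 2) = z(z − 198)/(2·198), giving z² − 198z − 198·185·184 ≤ 0 and hence z ≤ (1/2)[198 + √(39204 + 4·6739920)] = (1/2)[198 + √26998884] ≈ (1/2)(198 + 5196.045) = 2697.0225.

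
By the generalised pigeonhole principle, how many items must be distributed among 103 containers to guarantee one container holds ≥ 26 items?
n = (26 − 1)·103 + 1 = 2576

By the generalised pigeonhole principle, to guarantee some box contains ≥ r objects we need more than (r − 1) · k objects total. Threshold: n = (r − 1) · k + 1. With r = 26 and k = 103: n = 25 · 103 + 1 = 2575 + 1 = 2576. For n = 2575 = 25 · 103, we can put exactly 25 objects in every box, avoiding 26 in any single one — so 2576 is tight.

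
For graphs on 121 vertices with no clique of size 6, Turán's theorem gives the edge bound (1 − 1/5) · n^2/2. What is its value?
Turán density bound = (4/5) · 121^2/2 = 29282/5 ≈ 5856.4

Turán's theorem: ex(n, K_{r+1}) is achieved by the complete r-partite Turán graph T(n, r) with parts as balanced as possible, and is at most (1 − 1/r) · n^2/2. For r = 5, n = 121: the density bound is (4/5) · 14641/2 = 29282/5 ≈ 5856.4. The integer-valued extremum is e(T(121, 5)) = 5856, which is strictly less than the density bound 29282/5 since 5 ∤ 121 (the parts of T(121, 5) cannot all be equal).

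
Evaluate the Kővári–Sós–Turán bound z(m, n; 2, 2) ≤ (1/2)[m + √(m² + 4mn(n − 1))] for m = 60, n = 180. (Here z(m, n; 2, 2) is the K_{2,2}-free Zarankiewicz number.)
z(60, 180; 2, 2) ≤ (1/2)[60 + √(60² + 4·60·180·179)] = (1/2)[60 + √7736400] = 1420.7192

Kővári–Sós–Turán: let r_1, ..., r_60 be the row sums and z = Σ r_i the total number of 1s. Each pair of columns can share at most one row with both entries 1 (else a 2×2 all-ones block appears), so Σ_i C(r_i, 2) ≤ C(180, 2) = 16110. By convexity Σ_i C(r_i, 2) ≥ 60·C(z/60, 2) = z(z − 60)/(2·60), giving z² − 60z − 60·180·179 ≤ 0 and hence z ≤ (1/2)[60 + √(3600 + 4·1933200)] = (1/2)[60 + √7736400] ≈ (1/2)(60 + 2781.4385) = 1420.7192.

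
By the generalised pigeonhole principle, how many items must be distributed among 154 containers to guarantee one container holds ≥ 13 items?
n = (13 − 1)·154 + 1 = 1849

By the generalised pigeonhole principle, to guarantee some box contains ≥ r objects we need more than (r − 1) · k objects total. Threshold: n = (r − 1) · k + 1. With r = 13 and k = 154: n = 12 · 154 + 1 = 1848 + 1 = 1849. For n = 1848 = 12 · 154, we can put exactly 12 objects in every box, avoiding 13 in any single one — so 1849 is tight.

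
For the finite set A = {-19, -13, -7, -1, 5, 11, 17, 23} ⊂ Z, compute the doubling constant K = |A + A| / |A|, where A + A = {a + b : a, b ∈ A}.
K = |A + A| / |A| = 15/8

Enumerate A + A = {a + b : a, b ∈ A}. With |A| = 8, there are |A|^2 = 64 ordered sum pairs; collecting distinct values, A + A = {-38, -32, -26, -20, -14, -8, -2, 4, 10, 16, 22, 28, 34, 40, 46}, so |A + A| = 15. Thus K = 15/8. Here |A + A| = 2|A| − 1 = 15, the minimum possible — so K = 15/8 is minimal, which holds iff A is an arithmetic progression.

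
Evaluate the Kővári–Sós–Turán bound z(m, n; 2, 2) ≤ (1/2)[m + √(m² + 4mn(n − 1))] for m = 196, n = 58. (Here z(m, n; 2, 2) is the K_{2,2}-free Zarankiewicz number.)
z(196, 58; 2, 2) ≤ (1/2)[196 + √(196² + 4·196·58·57)] = (1/2)[196 + √2630320] = 908.9131

Kővári–Sós–Turán: let r_1, ..., r_196 be the row sums and z = Σ r_i the total number of 1s. Each pair of columns can share at most one row with both entries 1 (else a 2×2 all-ones block appears), so Σ_i C(r_i, 2) ≤ C(58, 2) = 1653. By convexity Σ_i C(r_i, 2) ≥ 196·C(z/196, 2) = z(z − 196)/(2·196), giving z² − 196z − 196·58·57 ≤ 0 and hence z ≤ (1/2)[196 + √(38416 + 4·647976)] = (1/2)[196 + √2630320] ≈ (1/2)(196 + 1621.8261) = 908.9131.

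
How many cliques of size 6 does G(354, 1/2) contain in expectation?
E[# K_6] = C(354, 6) · (1/2)^C(6, 2) = 2619320984280 / 2^15 = 327415123035/4096 ≈ 79935332.772217

For each 6-subset S of vertices (there are C(354, 6) = 2619320984280 such S), let X_S = 1 if S induces a K_6 (all C(6, 2) = 15 edges present). Then P(X_S = 1) = (1/2)^15 = 1/32768. By linearity of expectation, E[# K_6] = C(354, 6) · (1/2)^15 = 2619320984280 / 32768 = 327415123035/4096 ≈ 79935332.772217.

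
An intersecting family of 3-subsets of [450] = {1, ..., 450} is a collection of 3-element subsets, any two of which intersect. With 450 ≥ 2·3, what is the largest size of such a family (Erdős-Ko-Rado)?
max |F| = C(449, 2) = 100576

Erdős-Ko-Rado (1961): when n ≥ 2k, max |F| = C(n−1, k−1). The bound is attained by the star {A : i ∈ A} for any fixed i ∈ [n]. Here C(450−1, 3−1) = C(449, 2) = 100576.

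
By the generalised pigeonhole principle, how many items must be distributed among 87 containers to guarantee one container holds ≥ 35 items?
n = (35 − 1)·87 + 1 = 2959

By the generalised pigeonhole principle, to guarantee some box contains ≥ r objects we need more than (r − 1) · k objects total. Threshold: n = (r − 1) · k + 1. With r = 35 and k = 87: n = 34 · 87 + 1 = 2958 + 1 = 2959. For n = 2958 = 34 · 87, we can put exactly 34 objects in every box, avoiding 35 in any single one — so 2959 is tight.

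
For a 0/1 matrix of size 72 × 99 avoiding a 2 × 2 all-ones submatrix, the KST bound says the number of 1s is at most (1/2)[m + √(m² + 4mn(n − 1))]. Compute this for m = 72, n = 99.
z(72, 99; 2, 2) ≤ (1/2)[72 + √(72² + 4·72·99·98)] = (1/2)[72 + √2799360] = 872.5644

Kővári–Sós–Turán: let r_1, ..., r_72 be the row sums and z = Σ r_i the total number of 1s. Each pair of columns can share at most one row with both entries 1 (else a 2×2 all-ones block appears), so Σ_i C(r_i, 2) ≤ C(99, 2) = 4851. By convexity Σ_i C(r_i, 2) ≥ 72·C(z/72, 2) = z(z − 72)/(2·72), giving z² − 72z − 72·99·98 ≤ 0 and hence z ≤ (1/2)[72 + √(5184 + 4·698544)] = (1/2)[72 + √2799360] ≈ (1/2)(72 + 1673.1288) = 872.5644.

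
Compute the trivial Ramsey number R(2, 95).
R(2, 95) = 95

R(2, k) = k for all k ≥ 2: in a 2-colouring of K_k, either some edge is red (a red K_2) or all edges are blue (a blue K_k). And K_{94} coloured all-blue has no blue K_95, so R(2, 95) > 94. Hence R(2, 95) = 95.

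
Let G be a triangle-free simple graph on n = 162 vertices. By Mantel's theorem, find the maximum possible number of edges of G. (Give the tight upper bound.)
ex(162, K_3) = ⌊162^2/4⌋ = 6561

Mantel (1907): a triangle-free graph on n vertices has at most ⌊n^2/4⌋ edges, with equality for the complete bipartite graph K_{⌊n/2⌋, ⌈n/2⌉}. For n = 162: ⌊162^2/4⌋ = ⌊26244/4⌋ = 6561. The extremal graph is K_{81, 81}, which has 81·81 = 6561 edges.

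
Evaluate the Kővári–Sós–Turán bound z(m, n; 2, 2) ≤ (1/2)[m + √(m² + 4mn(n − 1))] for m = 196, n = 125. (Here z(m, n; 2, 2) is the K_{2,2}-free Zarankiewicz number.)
z(196, 125; 2, 2) ≤ (1/2)[196 + √(196² + 4·196·125·124)] = (1/2)[196 + √12190416] = 1843.7388

Kővári–Sós–Turán: let r_1, ..., r_196 be the row sums and z = Σ r_i the total number of 1s. Each pair of columns can share at most one row with both entries 1 (else a 2×2 all-ones block appears), so Σ_i C(r_i, 2) ≤ C(125, 2) = 7750. By convexity Σ_i C(r_i, 2) ≥ 196·C(z/196, 2) = z(z − 196)/(2·196), giving z² − 196z − 196·125·124 ≤ 0 and hence z ≤ (1/2)[196 + √(38416 + 4·3038000)] = (1/2)[196 + √12190416] ≈ (1/2)(196 + 3491.4776) = 1843.7388.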